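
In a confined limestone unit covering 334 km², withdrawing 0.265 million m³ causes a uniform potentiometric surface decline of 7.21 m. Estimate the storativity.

S ≈ 1.1 × 10^-4

A = 334 km² = 3.34 × 10^8 m²
ΔV = 0.265 million m³ = 2.65 × 10^5 m³
S = ΔV / (A × Δh) = 2.65 × 10^5 m³ / (3.34 × 10^8 m² × 7.21 m) = 1.1 × 10^-4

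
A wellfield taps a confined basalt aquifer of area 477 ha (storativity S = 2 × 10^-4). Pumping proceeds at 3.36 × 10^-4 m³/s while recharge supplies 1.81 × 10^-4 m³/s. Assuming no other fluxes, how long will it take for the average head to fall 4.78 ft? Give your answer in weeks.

t ≈ 14.8 weeks

A = 477 ha = 4.77 × 10^6 m²
Δh = 4.78 ft = 1.457 m
ΔV = S × A × Δh = 2 × 10^-4 × 4.77 × 10^6 × 1.457 = 1390 m³
Net withdrawal = 3.36 × 10^-4 − 1.81 × 10^-4 = 1.55 × 10^-4 m³/s = 13.39 m³/d
t = ΔV / Q = 1390 m³ / 13.39 m³/d = 103.8 d
t = 103.8 d ≈ 14.83 weeks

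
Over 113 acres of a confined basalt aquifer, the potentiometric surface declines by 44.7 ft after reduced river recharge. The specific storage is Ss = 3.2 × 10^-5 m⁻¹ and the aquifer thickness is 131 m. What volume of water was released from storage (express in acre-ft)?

S = Ss × b = 3.2 × 10^-5 m⁻¹ × 131 m = 4.192 × 10^-3
A = 113 acres = 4.573 × 10^5 m²
Δh = 44.7 ft = 13.62 m
ΔV = S × A × Δh = 0.004192 × 4.573 × 10^5 m² × 13.62 m = 26120 m³
ΔV = 26120 m³ = 21.17 acre-ft

ΔV ≈ 21.2 acre-ft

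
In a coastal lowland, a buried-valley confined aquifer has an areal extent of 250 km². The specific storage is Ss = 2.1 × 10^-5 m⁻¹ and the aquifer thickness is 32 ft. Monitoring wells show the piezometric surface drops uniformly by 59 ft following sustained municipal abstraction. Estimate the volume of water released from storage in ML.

b = 32 ft = 9.754 m
S = Ss × b = 2.1 × 10^-5 m⁻¹ × 9.754 m = 2.048 × 10^-4
A = 250 km² = 2.5 × 10^8 m²
Δh = 59 ft = 17.98 m
ΔV = S × A × Δh = 2.048 × 10^-4 × 2.5 × 10^8 m² × 17.98 m = 9.209 × 10^5 m³
ΔV = 9.209 × 10^5 m³ = 920.9 ML

ΔV ≈ 921 ML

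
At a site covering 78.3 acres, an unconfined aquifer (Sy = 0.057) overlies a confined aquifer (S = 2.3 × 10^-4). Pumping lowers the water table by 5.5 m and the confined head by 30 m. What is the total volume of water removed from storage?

A = 78.3 acres = 3.169 × 10^5 m²
Unconfined: ΔV_u = Sy × A × Δh_u = 0.057 × 3.169 × 10^5 × 5.5 = 99340 m³
Confined: ΔV_c = S × A × Δh_c = 2.3 × 10^-4 × 3.169 × 10^5 × 30 = 2186 m³
Total ΔV = 99340 + 2186 = 1.015 × 10^5 m³

ΔV ≈ 1.02 × 10^5 m³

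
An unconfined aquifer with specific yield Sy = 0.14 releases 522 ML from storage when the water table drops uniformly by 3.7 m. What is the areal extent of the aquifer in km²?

ΔV = 522 ML = 5.22 × 10^5 m³
A = ΔV / (Sy × Δh) = 5.22 × 10^5 / (0.14 × 3.7) = 1.008 × 10^6 m²
A = 1.008 × 10^6 m² = 1.008 km²

A ≈ 1.01 km²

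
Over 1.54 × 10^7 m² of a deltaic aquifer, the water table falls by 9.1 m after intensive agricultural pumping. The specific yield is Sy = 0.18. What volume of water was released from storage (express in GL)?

ΔV ≈ 25.2 GL

ΔV = Sy × A × Δh = 0.18 × 1.54 × 10^7 m² × 9.1 m = 2.523 × 10^7 m³
ΔV = 2.523 × 10^7 m³ = 25.23 GL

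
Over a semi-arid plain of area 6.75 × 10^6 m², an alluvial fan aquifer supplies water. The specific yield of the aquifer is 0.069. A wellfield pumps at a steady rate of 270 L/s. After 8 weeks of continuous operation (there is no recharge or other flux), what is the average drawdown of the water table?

Δh ≈ 2.8 m

Q = 270 L/s = 23330 m³/d
t = 8 weeks = 56 d
ΔV = Q × t = 23330 m³/d × 56 d = 1.306 × 10^6 m³
Δh = ΔV / (Sy × A) = 1.306 × 10^6 / (0.069 × 6.75 × 10^6) = 2.805 m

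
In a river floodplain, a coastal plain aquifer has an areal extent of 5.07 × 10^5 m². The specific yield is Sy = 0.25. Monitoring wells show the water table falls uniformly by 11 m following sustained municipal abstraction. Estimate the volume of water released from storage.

ΔV = Sy × A × Δh = 0.25 × 5.07 × 10^5 m² × 11 m = 1.394 × 10^6 m³

ΔV ≈ 1.39 × 10^6 m³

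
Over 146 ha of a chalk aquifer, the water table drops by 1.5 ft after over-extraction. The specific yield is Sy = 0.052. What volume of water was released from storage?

A = 146 ha = 1.46 × 10^6 m²
Δh = 1.5 ft = 0.4572 m
ΔV = Sy × A × Δh = 0.052 × 1.46 × 10^6 m² × 0.4572 m = 34710 m³

ΔV ≈ 34700 m³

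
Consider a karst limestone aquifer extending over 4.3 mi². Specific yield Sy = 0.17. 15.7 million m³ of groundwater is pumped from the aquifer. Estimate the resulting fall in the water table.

Δh ≈ 8.29 m

A = 4.3 mi² = 1.114 × 10^7 m²
ΔV = 15.7 million m³ = 1.57 × 10^7 m³
Δh = ΔV / (Sy × A) = 1.57 × 10^7 m³ / (0.17 × 1.114 × 10^7 m²) = 8.292 m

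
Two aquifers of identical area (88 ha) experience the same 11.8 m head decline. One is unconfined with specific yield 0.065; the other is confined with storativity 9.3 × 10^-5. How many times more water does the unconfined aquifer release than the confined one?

ΔV_u / ΔV_c ≈ 699

A = 88 ha = 8.8 × 10^5 m²
Unconfined: ΔV_u = Sy × A × Δh = 0.065 × 8.8 × 10^5 × 11.8 = 6.75 × 10^5 m³
Confined: ΔV_c = S × A × Δh = 9.3 × 10^-5 × 8.8 × 10^5 × 11.8 = 965.7 m³
Ratio = ΔV_u / ΔV_c = Sy / S = 0.065 / 9.3 × 10^-5 = 698.9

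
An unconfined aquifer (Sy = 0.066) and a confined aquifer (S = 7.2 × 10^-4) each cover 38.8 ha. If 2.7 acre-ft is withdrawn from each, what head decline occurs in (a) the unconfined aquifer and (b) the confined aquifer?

A = 38.8 ha = 3.88 × 10^5 m²
ΔV = 2.7 acre-ft = 3330 m³
Unconfined: Δh_u = ΔV/(Sy·A) = 3330/(0.066 × 3.88 × 10^5) = 0.1301 m
Confined: Δh_c = ΔV/(S·A) = 3330/(7.2 × 10^-4 × 3.88 × 10^5) = 11.92 m

Δh_u ≈ 0.13 m; Δh_c ≈ 11.9 m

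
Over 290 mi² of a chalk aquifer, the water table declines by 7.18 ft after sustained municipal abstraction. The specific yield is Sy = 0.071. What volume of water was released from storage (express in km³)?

ΔV ≈ 0.117 km³

A = 290 mi² = 7.511 × 10^8 m²
Δh = 7.18 ft = 2.188 m
ΔV = Sy × A × Δh = 0.071 × 7.511 × 10^8 m² × 2.188 m = 1.167 × 10^8 m³
ΔV = 1.167 × 10^8 m³ = 0.1167 km³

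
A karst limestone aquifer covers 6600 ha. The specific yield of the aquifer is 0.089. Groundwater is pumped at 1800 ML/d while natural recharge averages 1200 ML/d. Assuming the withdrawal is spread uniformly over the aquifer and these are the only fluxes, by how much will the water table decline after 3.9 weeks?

A = 6600 ha = 6.6 × 10^7 m²
Net abstraction = 1800 − 1200 = 600 ML/d
Q_net = 600 ML/d = 6 × 10^5 m³/d
t = 3.9 weeks = 27.3 d
ΔV = Q × t = 6 × 10^5 m³/d × 27.3 d = 1.638 × 10^7 m³
Δh = ΔV / (Sy × A) = 1.638 × 10^7 / (0.089 × 6.6 × 10^7) = 2.789 m

Δh ≈ 2.79 m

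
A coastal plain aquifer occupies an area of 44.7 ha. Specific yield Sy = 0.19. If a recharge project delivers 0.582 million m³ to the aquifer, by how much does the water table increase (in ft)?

Δh ≈ 22.5 ft

A = 44.7 ha = 4.47 × 10^5 m²
ΔV = 0.582 million m³ = 5.82 × 10^5 m³
Δh = ΔV / (Sy × A) = 5.82 × 10^5 m³ / (0.19 × 4.47 × 10^5 m²) = 6.853 m
Δh = 6.853 m = 22.48 ft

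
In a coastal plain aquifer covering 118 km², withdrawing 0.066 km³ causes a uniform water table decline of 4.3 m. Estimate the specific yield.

Sy ≈ 0.13

A = 118 km² = 1.18 × 10^8 m²
ΔV = 0.066 km³ = 6.6 × 10^7 m³
Sy = ΔV / (A × Δh) = 6.6 × 10^7 m³ / (1.18 × 10^8 m² × 4.3 m) = 0.1301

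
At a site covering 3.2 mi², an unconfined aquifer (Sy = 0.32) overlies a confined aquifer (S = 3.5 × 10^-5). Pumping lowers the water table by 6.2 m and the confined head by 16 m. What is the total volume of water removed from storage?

ΔV ≈ 1.64 × 10^7 m³

A = 3.2 mi² = 8.288 × 10^6 m²
Unconfined: ΔV_u = Sy × A × Δh_u = 0.32 × 8.288 × 10^6 × 6.2 = 1.644 × 10^7 m³
Confined: ΔV_c = S × A × Δh_c = 3.5 × 10^-5 × 8.288 × 10^6 × 16 = 4641 m³
Total ΔV = 1.644 × 10^7 + 4641 = 1.645 × 10^7 m³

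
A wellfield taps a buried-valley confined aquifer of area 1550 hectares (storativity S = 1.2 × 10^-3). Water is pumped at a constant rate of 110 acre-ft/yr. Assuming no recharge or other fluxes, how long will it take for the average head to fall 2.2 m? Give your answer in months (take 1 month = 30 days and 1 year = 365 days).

t ≈ 3.67 months

A = 1550 hectares = 1.55 × 10^7 m²
ΔV = S × A × Δh = 0.0012 × 1.55 × 10^7 × 2.2 = 40920 m³
Q = 110 acre-ft/yr = 371.7 m³/d
t = ΔV / Q = 40920 m³ / 371.7 m³/d = 110.1 d
t = 110.1 d ≈ 3.669 months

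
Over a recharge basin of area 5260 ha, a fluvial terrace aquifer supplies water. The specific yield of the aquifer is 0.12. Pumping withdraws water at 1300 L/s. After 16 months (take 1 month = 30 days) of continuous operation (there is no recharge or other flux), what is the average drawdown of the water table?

Δh ≈ 8.54 m

A = 5260 ha = 5.26 × 10^7 m²
Q = 1300 L/s = 1.123 × 10^5 m³/d
t = 16 months = 480 d
ΔV = Q × t = 1.123 × 10^5 m³/d × 480 d = 5.391 × 10^7 m³
Δh = ΔV / (Sy × A) = 5.391 × 10^7 / (0.12 × 5.26 × 10^7) = 8.541 m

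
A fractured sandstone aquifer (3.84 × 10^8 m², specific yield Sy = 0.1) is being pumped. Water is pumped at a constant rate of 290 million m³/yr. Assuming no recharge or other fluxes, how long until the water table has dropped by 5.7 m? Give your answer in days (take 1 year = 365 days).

t ≈ 275 days

ΔV = Sy × A × Δh = 0.1 × 3.84 × 10^8 × 5.7 = 2.189 × 10^8 m³
Q = 290 million m³/yr = 7.945 × 10^5 m³/d
t = ΔV / Q = 2.189 × 10^8 m³ / 7.945 × 10^5 m³/d = 275.5 d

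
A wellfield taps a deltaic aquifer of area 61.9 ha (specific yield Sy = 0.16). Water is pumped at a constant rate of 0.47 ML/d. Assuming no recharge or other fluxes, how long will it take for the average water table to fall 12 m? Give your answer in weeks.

A = 61.9 ha = 6.19 × 10^5 m²
ΔV = Sy × A × Δh = 0.16 × 6.19 × 10^5 × 12 = 1.188 × 10^6 m³
Q = 0.47 ML/d = 470 m³/d
t = ΔV / Q = 1.188 × 10^6 m³ / 470 m³/d = 2529 d
t = 2529 d ≈ 361.2 weeks

t ≈ 361 weeks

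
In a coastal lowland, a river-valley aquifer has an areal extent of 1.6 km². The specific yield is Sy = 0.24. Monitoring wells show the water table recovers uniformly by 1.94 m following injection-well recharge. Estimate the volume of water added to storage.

A = 1.6 km² = 1.6 × 10^6 m²
ΔV = Sy × A × Δh = 0.24 × 1.6 × 10^6 m² × 1.94 m = 7.45 × 10^5 m³

ΔV ≈ 7.45 × 10^5 m³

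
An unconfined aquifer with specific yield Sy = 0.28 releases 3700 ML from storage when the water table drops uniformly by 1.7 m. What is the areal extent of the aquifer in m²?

ΔV = 3700 ML = 3.7 × 10^6 m³
A = ΔV / (Sy × Δh) = 3.7 × 10^6 / (0.28 × 1.7) = 7.773 × 10^6 m²

A ≈ 7.77 × 10^6 m²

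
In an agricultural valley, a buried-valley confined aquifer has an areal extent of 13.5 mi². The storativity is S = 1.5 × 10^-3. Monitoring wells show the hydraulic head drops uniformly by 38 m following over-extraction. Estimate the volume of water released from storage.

A = 13.5 mi² = 3.496 × 10^7 m²
ΔV = S × A × Δh = 0.0015 × 3.496 × 10^7 m² × 38 m = 1.993 × 10^6 m³

ΔV ≈ 1.99 × 10^6 m³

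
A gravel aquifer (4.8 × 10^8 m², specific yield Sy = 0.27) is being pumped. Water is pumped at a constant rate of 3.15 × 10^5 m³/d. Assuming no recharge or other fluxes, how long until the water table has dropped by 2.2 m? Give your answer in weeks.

t ≈ 129 weeks

ΔV = Sy × A × Δh = 0.27 × 4.8 × 10^8 × 2.2 = 2.851 × 10^8 m³
t = ΔV / Q = 2.851 × 10^8 m³ / 3.15 × 10^5 m³/d = 905.1 d
t = 905.1 d ≈ 129.3 weeks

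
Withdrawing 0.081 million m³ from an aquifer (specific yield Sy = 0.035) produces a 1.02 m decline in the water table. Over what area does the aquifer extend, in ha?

A ≈ 227 ha

ΔV = 0.081 million m³ = 81000 m³
A = ΔV / (Sy × Δh) = 81000 / (0.035 × 1.02) = 2.269 × 10^6 m²
A = 2.269 × 10^6 m² = 226.9 ha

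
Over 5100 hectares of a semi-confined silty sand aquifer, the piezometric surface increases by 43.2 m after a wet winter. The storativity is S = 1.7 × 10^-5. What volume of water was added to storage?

ΔV ≈ 37500 m³

A = 5100 hectares = 5.1 × 10^7 m²
ΔV = S × A × Δh = 1.7 × 10^-5 × 5.1 × 10^7 m² × 43.2 m = 37450 m³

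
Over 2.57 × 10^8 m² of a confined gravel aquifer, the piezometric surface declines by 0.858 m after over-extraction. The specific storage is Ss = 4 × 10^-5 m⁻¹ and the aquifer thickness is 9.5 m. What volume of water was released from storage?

S = Ss × b = 4 × 10^-5 m⁻¹ × 9.5 m = 3.8 × 10^-4
ΔV = S × A × Δh = 3.8 × 10^-4 × 2.57 × 10^8 m² × 0.858 m = 83790 m³

ΔV ≈ 83800 m³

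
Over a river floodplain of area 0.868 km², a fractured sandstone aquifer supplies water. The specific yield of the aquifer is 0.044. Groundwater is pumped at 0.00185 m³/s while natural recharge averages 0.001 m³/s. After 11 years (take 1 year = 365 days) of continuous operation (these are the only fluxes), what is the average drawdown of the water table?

Δh ≈ 7.72 m

A = 0.868 km² = 8.68 × 10^5 m²
Net abstraction = 0.00185 − 0.001 = 8.5 × 10^-4 m³/s
Q_net = 8.5 × 10^-4 m³/s = 73.44 m³/d
t = 11 years = 4015 d
ΔV = Q × t = 73.44 m³/d × 4015 d = 2.949 × 10^5 m³
Δh = ΔV / (Sy × A) = 2.949 × 10^5 / (0.044 × 8.68 × 10^5) = 7.721 m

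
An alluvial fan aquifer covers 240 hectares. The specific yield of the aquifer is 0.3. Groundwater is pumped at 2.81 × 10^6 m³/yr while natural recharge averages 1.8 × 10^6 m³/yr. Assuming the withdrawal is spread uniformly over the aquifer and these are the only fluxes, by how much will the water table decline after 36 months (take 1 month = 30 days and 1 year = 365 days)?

A = 240 hectares = 2.4 × 10^6 m²
Net abstraction = 2.81 × 10^6 − 1.8 × 10^6 = 1.01 × 10^6 m³/yr
Q_net = 1.01 × 10^6 m³/yr = 2767 m³/d
t = 36 months = 1080 d
ΔV = Q × t = 2767 m³/d × 1080 d = 2.988 × 10^6 m³
Δh = ΔV / (Sy × A) = 2.988 × 10^6 / (0.3 × 2.4 × 10^6) = 4.151 m

Δh ≈ 4.15 m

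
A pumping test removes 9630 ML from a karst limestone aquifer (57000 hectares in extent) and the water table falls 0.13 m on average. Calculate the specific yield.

A = 57000 hectares = 5.7 × 10^8 m²
ΔV = 9630 ML = 9.63 × 10^6 m³
Sy = ΔV / (A × Δh) = 9.63 × 10^6 m³ / (5.7 × 10^8 m² × 0.13 m) = 0.13

Sy ≈ 0.13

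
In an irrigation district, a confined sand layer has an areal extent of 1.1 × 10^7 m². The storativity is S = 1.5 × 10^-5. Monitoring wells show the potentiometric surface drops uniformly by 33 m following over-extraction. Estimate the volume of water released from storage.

ΔV = S × A × Δh = 1.5 × 10^-5 × 1.1 × 10^7 m² × 33 m = 5445 m³

ΔV ≈ 5440 m³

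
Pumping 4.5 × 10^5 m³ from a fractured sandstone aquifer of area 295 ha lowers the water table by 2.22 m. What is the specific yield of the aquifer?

A = 295 ha = 2.95 × 10^6 m²
Sy = ΔV / (A × Δh) = 4.5 × 10^5 m³ / (2.95 × 10^6 m² × 2.22 m) = 0.06871

Sy ≈ 0.069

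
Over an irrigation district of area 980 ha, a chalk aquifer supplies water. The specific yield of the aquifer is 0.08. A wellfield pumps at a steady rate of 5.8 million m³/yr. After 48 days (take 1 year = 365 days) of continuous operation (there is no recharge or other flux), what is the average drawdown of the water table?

Δh ≈ 0.973 m

A = 980 ha = 9.8 × 10^6 m²
Q = 5.8 million m³/yr = 15890 m³/d
ΔV = Q × t = 15890 m³/d × 48 d = 7.627 × 10^5 m³
Δh = ΔV / (Sy × A) = 7.627 × 10^5 / (0.08 × 9.8 × 10^6) = 0.9729 m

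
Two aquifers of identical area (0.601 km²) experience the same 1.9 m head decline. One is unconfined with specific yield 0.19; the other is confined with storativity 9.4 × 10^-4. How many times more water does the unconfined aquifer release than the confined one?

ΔV_u / ΔV_c ≈ 202

A = 0.601 km² = 6.01 × 10^5 m²
Unconfined: ΔV_u = Sy × A × Δh = 0.19 × 6.01 × 10^5 × 1.9 = 2.17 × 10^5 m³
Confined: ΔV_c = S × A × Δh = 9.4 × 10^-4 × 6.01 × 10^5 × 1.9 = 1073 m³
Ratio = ΔV_u / ΔV_c = Sy / S = 0.19 / 9.4 × 10^-4 = 202.1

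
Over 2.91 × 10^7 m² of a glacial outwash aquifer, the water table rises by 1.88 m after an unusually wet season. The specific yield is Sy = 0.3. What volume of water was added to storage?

ΔV = Sy × A × Δh = 0.3 × 2.91 × 10^7 m² × 1.88 m = 1.641 × 10^7 m³

ΔV ≈ 1.64 × 10^7 m³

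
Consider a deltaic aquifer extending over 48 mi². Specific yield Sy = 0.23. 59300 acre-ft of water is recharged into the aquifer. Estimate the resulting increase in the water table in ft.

Δh ≈ 8.39 ft

A = 48 mi² = 1.243 × 10^8 m²
ΔV = 59300 acre-ft = 7.315 × 10^7 m³
Δh = ΔV / (Sy × A) = 7.315 × 10^7 m³ / (0.23 × 1.243 × 10^8 m²) = 2.558 m
Δh = 2.558 m = 8.393 ft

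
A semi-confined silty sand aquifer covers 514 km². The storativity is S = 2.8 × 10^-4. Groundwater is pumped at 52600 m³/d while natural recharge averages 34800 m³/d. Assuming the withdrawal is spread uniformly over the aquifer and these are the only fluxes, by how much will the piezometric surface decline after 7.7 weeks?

Δh ≈ 6.67 m

A = 514 km² = 5.14 × 10^8 m²
Net abstraction = 52600 − 34800 = 17800 m³/d
t = 7.7 weeks = 53.9 d
ΔV = Q × t = 17800 m³/d × 53.9 d = 9.594 × 10^5 m³
Δh = ΔV / (S × A) = 9.594 × 10^5 / (2.8 × 10^-4 × 5.14 × 10^8) = 6.666 m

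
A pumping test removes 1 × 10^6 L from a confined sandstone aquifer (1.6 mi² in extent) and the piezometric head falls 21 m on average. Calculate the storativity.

A = 1.6 mi² = 4.144 × 10^6 m²
ΔV = 1 × 10^6 L = 1000 m³
S = ΔV / (A × Δh) = 1000 m³ / (4.144 × 10^6 m² × 21 m) = 1.149 × 10^-5

S ≈ 1.1 × 10^-5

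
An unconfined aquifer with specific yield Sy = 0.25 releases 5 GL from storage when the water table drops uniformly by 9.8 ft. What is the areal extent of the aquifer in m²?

A ≈ 6.7 × 10^6 m²

Δh = 9.8 ft = 2.987 m
ΔV = 5 GL = 5 × 10^6 m³
A = ΔV / (Sy × Δh) = 5 × 10^6 / (0.25 × 2.987) = 6.696 × 10^6 m²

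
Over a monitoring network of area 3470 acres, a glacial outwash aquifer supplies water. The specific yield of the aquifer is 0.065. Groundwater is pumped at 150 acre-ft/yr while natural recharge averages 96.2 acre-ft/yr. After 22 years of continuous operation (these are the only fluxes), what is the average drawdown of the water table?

A = 3470 acres = 1.404 × 10^7 m²
Net abstraction = 150 − 96.2 = 53.8 acre-ft/yr
Q_net = 53.8 acre-ft/yr = 181.8 m³/d
t = 22 years = 8030 d
ΔV = Q × t = 181.8 m³/d × 8030 d = 1.46 × 10^6 m³
Δh = ΔV / (Sy × A) = 1.46 × 10^6 / (0.065 × 1.404 × 10^7) = 1.599 m

Δh ≈ 1.6 m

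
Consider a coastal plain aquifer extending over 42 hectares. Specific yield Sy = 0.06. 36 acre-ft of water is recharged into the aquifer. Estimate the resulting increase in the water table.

A = 42 hectares = 4.2 × 10^5 m²
ΔV = 36 acre-ft = 44410 m³
Δh = ΔV / (Sy × A) = 44410 m³ / (0.06 × 4.2 × 10^5 m²) = 1.762 m

Δh ≈ 1.76 m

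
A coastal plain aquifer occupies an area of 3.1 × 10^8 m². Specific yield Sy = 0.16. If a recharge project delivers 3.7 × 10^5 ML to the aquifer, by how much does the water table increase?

Δh ≈ 7.46 m

ΔV = 3.7 × 10^5 ML = 3.7 × 10^8 m³
Δh = ΔV / (Sy × A) = 3.7 × 10^8 m³ / (0.16 × 3.1 × 10^8 m²) = 7.46 m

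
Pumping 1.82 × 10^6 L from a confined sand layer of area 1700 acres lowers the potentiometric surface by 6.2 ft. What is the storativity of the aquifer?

S ≈ 1.4 × 10^-4

A = 1700 acres = 6.88 × 10^6 m²
Δh = 6.2 ft = 1.89 m
ΔV = 1.82 × 10^6 L = 1820 m³
S = ΔV / (A × Δh) = 1820 m³ / (6.88 × 10^6 m² × 1.89 m) = 1.4 × 10^-4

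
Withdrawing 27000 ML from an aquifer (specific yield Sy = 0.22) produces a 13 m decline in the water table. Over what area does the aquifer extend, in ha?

A ≈ 944 ha

ΔV = 27000 ML = 2.7 × 10^7 m³
A = ΔV / (Sy × Δh) = 2.7 × 10^7 / (0.22 × 13) = 9.441 × 10^6 m²
A = 9.441 × 10^6 m² = 944.1 ha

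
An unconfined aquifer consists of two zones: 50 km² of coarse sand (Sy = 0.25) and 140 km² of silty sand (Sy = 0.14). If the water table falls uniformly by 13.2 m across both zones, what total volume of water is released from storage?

ΔV ≈ 4.24 × 10^8 m³

A₁ = 50 km² = 5 × 10^7 m²; A₂ = 140 km² = 1.4 × 10^8 m²
ΔV₁ = 0.25 × 5 × 10^7 × 13.2 = 1.65 × 10^8 m³
ΔV₂ = 0.14 × 1.4 × 10^8 × 13.2 = 2.587 × 10^8 m³
ΔV = ΔV₁ + ΔV₂ = 4.237 × 10^8 m³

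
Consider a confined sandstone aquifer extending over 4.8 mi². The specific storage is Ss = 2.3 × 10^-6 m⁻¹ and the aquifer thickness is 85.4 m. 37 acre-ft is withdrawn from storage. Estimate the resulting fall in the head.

Δh ≈ 18.7 m

S = Ss × b = 2.3 × 10^-6 m⁻¹ × 85.4 m = 1.964 × 10^-4
A = 4.8 mi² = 1.243 × 10^7 m²
ΔV = 37 acre-ft = 45640 m³
Δh = ΔV / (S × A) = 45640 m³ / (1.964 × 10^-4 × 1.243 × 10^7 m²) = 18.69 m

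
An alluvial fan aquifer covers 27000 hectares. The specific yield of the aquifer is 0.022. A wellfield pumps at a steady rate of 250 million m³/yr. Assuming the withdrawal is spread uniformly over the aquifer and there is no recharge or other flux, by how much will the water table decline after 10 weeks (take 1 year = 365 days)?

Δh ≈ 8.07 m

A = 27000 hectares = 2.7 × 10^8 m²
Q = 250 million m³/yr = 6.849 × 10^5 m³/d
t = 10 weeks = 70 d
ΔV = Q × t = 6.849 × 10^5 m³/d × 70 d = 4.795 × 10^7 m³
Δh = ΔV / (Sy × A) = 4.795 × 10^7 / (0.022 × 2.7 × 10^8) = 8.072 m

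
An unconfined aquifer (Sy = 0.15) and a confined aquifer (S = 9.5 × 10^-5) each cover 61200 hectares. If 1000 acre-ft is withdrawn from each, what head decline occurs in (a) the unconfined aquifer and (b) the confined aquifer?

A = 61200 hectares = 6.12 × 10^8 m²
ΔV = 1000 acre-ft = 1.233 × 10^6 m³
Unconfined: Δh_u = ΔV/(Sy·A) = 1.233 × 10^6/(0.15 × 6.12 × 10^8) = 0.01344 m
Confined: Δh_c = ΔV/(S·A) = 1.233 × 10^6/(9.5 × 10^-5 × 6.12 × 10^8) = 21.22 m

Δh_u ≈ 0.0134 m; Δh_c ≈ 21.2 m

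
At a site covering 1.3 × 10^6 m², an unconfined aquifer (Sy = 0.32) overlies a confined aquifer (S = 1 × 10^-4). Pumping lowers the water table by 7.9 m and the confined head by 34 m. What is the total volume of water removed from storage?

Unconfined: ΔV_u = Sy × A × Δh_u = 0.32 × 1.3 × 10^6 × 7.9 = 3.286 × 10^6 m³
Confined: ΔV_c = S × A × Δh_c = 1 × 10^-4 × 1.3 × 10^6 × 34 = 4420 m³
Total ΔV = 3.286 × 10^6 + 4420 = 3.291 × 10^6 m³

ΔV ≈ 3.29 × 10^6 m³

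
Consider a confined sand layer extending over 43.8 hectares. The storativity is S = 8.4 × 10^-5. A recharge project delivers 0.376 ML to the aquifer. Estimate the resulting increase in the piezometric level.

A = 43.8 hectares = 4.38 × 10^5 m²
ΔV = 0.376 ML = 376 m³
Δh = ΔV / (S × A) = 376 m³ / (8.4 × 10^-5 × 4.38 × 10^5 m²) = 10.22 m

Δh ≈ 10.2 m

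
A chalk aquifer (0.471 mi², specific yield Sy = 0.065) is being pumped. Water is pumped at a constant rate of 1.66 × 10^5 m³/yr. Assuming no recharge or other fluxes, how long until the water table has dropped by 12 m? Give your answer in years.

t ≈ 5.73 years

A = 0.471 mi² = 1.22 × 10^6 m²
ΔV = Sy × A × Δh = 0.065 × 1.22 × 10^6 × 12 = 9.515 × 10^5 m³
Q = 1.66 × 10^5 m³/yr = 454.8 m³/d
t = ΔV / Q = 9.515 × 10^5 m³ / 454.8 m³/d = 2092 d
t = 2092 d ≈ 5.732 years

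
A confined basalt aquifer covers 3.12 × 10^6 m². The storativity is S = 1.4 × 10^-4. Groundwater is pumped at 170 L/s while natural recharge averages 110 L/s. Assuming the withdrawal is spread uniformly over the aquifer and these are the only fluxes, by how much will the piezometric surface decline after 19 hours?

Net abstraction = 170 − 110 = 60 L/s
Q_net = 60 L/s = 5184 m³/d
t = 19 hours = 0.7917 d
ΔV = Q × t = 5184 m³/d × 0.7917 d = 4104 m³
Δh = ΔV / (S × A) = 4104 / (1.4 × 10^-4 × 3.12 × 10^6) = 9.396 m

Δh ≈ 9.4 m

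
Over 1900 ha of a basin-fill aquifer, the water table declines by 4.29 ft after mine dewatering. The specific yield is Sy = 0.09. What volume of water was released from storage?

A = 1900 ha = 1.9 × 10^7 m²
Δh = 4.29 ft = 1.308 m
ΔV = Sy × A × Δh = 0.09 × 1.9 × 10^7 m² × 1.308 m = 2.236 × 10^6 m³

ΔV ≈ 2.24 × 10^6 m³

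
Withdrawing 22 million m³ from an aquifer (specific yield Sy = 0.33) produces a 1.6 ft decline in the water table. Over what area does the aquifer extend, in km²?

A ≈ 137 km²

Δh = 1.6 ft = 0.4877 m
ΔV = 22 million m³ = 2.2 × 10^7 m³
A = ΔV / (Sy × Δh) = 2.2 × 10^7 / (0.33 × 0.4877) = 1.367 × 10^8 m²
A = 1.367 × 10^8 m² = 136.7 km²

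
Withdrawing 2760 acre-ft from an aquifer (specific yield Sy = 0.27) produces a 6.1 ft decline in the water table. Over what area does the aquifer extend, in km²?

Δh = 6.1 ft = 1.859 m
ΔV = 2760 acre-ft = 3.404 × 10^6 m³
A = ΔV / (Sy × Δh) = 3.404 × 10^6 / (0.27 × 1.859) = 6.782 × 10^6 m²
A = 6.782 × 10^6 m² = 6.782 km²

A ≈ 6.78 km²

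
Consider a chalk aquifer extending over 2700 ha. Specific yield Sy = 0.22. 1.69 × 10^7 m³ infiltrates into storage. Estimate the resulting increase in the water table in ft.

A = 2700 ha = 2.7 × 10^7 m²
Δh = ΔV / (Sy × A) = 1.69 × 10^7 m³ / (0.22 × 2.7 × 10^7 m²) = 2.845 m
Δh = 2.845 m = 9.334 ft

Δh ≈ 9.33 ft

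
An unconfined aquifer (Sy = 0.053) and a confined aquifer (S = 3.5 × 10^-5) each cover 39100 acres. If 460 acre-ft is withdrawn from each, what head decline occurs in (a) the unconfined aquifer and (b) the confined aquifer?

A = 39100 acres = 1.582 × 10^8 m²
ΔV = 460 acre-ft = 5.674 × 10^5 m³
Unconfined: Δh_u = ΔV/(Sy·A) = 5.674 × 10^5/(0.053 × 1.582 × 10^8) = 0.06766 m
Confined: Δh_c = ΔV/(S·A) = 5.674 × 10^5/(3.5 × 10^-5 × 1.582 × 10^8) = 102.5 m

Δh_u ≈ 0.0677 m; Δh_c ≈ 102 m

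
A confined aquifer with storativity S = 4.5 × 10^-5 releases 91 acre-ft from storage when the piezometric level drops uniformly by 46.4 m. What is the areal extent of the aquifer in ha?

ΔV = 91 acre-ft = 1.122 × 10^5 m³
A = ΔV / (S × Δh) = 1.122 × 10^5 / (4.5 × 10^-5 × 46.4) = 5.376 × 10^7 m²
A = 5.376 × 10^7 m² = 5376 ha

A ≈ 5380 ha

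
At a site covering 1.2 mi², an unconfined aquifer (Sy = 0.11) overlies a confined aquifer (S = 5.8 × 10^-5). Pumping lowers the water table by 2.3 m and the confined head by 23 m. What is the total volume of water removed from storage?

ΔV ≈ 7.9 × 10^5 m³

A = 1.2 mi² = 3.108 × 10^6 m²
Unconfined: ΔV_u = Sy × A × Δh_u = 0.11 × 3.108 × 10^6 × 2.3 = 7.863 × 10^5 m³
Confined: ΔV_c = S × A × Δh_c = 5.8 × 10^-5 × 3.108 × 10^6 × 23 = 4146 m³
Total ΔV = 7.863 × 10^5 + 4146 = 7.905 × 10^5 m³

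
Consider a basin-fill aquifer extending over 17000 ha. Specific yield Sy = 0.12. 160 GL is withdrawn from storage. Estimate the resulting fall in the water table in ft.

A = 17000 ha = 1.7 × 10^8 m²
ΔV = 160 GL = 1.6 × 10^8 m³
Δh = ΔV / (Sy × A) = 1.6 × 10^8 m³ / (0.12 × 1.7 × 10^8 m²) = 7.843 m
Δh = 7.843 m = 25.73 ft

Δh ≈ 25.7 ft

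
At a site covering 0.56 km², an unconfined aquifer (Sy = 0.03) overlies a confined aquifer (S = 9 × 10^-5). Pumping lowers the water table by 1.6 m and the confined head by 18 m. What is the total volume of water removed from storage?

ΔV ≈ 27800 m³

A = 0.56 km² = 5.6 × 10^5 m²
Unconfined: ΔV_u = Sy × A × Δh_u = 0.03 × 5.6 × 10^5 × 1.6 = 26880 m³
Confined: ΔV_c = S × A × Δh_c = 9 × 10^-5 × 5.6 × 10^5 × 18 = 907.2 m³
Total ΔV = 26880 + 907.2 = 27790 m³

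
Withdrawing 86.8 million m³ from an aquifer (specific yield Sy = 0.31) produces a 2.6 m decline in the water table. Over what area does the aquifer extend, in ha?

ΔV = 86.8 million m³ = 8.68 × 10^7 m³
A = ΔV / (Sy × Δh) = 8.68 × 10^7 / (0.31 × 2.6) = 1.077 × 10^8 m²
A = 1.077 × 10^8 m² = 10770 ha

A ≈ 10800 ha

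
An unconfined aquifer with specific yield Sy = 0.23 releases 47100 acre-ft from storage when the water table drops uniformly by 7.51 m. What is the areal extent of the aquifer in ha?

A ≈ 3360 ha

ΔV = 47100 acre-ft = 5.81 × 10^7 m³
A = ΔV / (Sy × Δh) = 5.81 × 10^7 / (0.23 × 7.51) = 3.363 × 10^7 m²
A = 3.363 × 10^7 m² = 3363 ha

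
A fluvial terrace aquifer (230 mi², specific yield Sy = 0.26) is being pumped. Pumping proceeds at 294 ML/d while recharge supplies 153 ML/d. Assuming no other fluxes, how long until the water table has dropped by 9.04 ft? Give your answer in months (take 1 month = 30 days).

t ≈ 101 months

A = 230 mi² = 5.957 × 10^8 m²
Δh = 9.04 ft = 2.755 m
ΔV = Sy × A × Δh = 0.26 × 5.957 × 10^8 × 2.755 = 4.268 × 10^8 m³
Net withdrawal = 294 − 153 = 141 ML/d = 1.41 × 10^5 m³/d
t = ΔV / Q = 4.268 × 10^8 m³ / 1.41 × 10^5 m³/d = 3027 d
t = 3027 d ≈ 100.9 months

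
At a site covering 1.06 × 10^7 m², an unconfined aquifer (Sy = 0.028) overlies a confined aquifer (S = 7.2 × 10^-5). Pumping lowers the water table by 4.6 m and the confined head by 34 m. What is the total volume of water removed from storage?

Unconfined: ΔV_u = Sy × A × Δh_u = 0.028 × 1.06 × 10^7 × 4.6 = 1.365 × 10^6 m³
Confined: ΔV_c = S × A × Δh_c = 7.2 × 10^-5 × 1.06 × 10^7 × 34 = 25950 m³
Total ΔV = 1.365 × 10^6 + 25950 = 1.391 × 10^6 m³

ΔV ≈ 1.39 × 10^6 m³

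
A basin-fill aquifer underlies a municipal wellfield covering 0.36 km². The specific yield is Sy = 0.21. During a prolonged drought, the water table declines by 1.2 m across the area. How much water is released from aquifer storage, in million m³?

ΔV ≈ 0.0907 million m³

A = 0.36 km² = 3.6 × 10^5 m²
ΔV = Sy × A × Δh = 0.21 × 3.6 × 10^5 m² × 1.2 m = 90720 m³
ΔV = 90720 m³ = 0.09072 million m³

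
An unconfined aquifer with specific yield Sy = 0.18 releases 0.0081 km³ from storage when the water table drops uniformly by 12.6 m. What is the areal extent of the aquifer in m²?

ΔV = 0.0081 km³ = 8.1 × 10^6 m³
A = ΔV / (Sy × Δh) = 8.1 × 10^6 / (0.18 × 12.6) = 3.571 × 10^6 m²

A ≈ 3.57 × 10^6 m²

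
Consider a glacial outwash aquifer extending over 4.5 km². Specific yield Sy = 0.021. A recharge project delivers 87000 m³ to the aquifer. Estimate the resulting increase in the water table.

A = 4.5 km² = 4.5 × 10^6 m²
Δh = ΔV / (Sy × A) = 87000 m³ / (0.021 × 4.5 × 10^6 m²) = 0.9206 m

Δh ≈ 0.921 m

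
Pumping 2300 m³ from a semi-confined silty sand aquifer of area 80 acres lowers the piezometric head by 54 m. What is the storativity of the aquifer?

S ≈ 1.3 × 10^-4

A = 80 acres = 3.237 × 10^5 m²
S = ΔV / (A × Δh) = 2300 m³ / (3.237 × 10^5 m² × 54 m) = 1.316 × 10^-4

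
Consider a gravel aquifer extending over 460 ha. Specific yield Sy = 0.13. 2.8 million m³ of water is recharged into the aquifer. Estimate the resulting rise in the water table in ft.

Δh ≈ 15.4 ft

A = 460 ha = 4.6 × 10^6 m²
ΔV = 2.8 million m³ = 2.8 × 10^6 m³
Δh = ΔV / (Sy × A) = 2.8 × 10^6 m³ / (0.13 × 4.6 × 10^6 m²) = 4.682 m
Δh = 4.682 m = 15.36 ft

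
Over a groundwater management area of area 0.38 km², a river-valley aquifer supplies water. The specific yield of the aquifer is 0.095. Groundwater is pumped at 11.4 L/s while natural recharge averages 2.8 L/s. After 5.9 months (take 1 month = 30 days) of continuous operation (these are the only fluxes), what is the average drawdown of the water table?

A = 0.38 km² = 3.8 × 10^5 m²
Net abstraction = 11.4 − 2.8 = 8.6 L/s
Q_net = 8.6 L/s = 743 m³/d
t = 5.9 months = 177 d
ΔV = Q × t = 743 m³/d × 177 d = 1.315 × 10^5 m³
Δh = ΔV / (Sy × A) = 1.315 × 10^5 / (0.095 × 3.8 × 10^5) = 3.643 m

Δh ≈ 3.64 m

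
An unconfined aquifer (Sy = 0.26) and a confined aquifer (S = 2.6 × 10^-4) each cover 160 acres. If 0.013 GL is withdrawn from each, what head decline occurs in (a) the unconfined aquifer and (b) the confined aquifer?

Δh_u ≈ 0.0772 m; Δh_c ≈ 77.2 m

A = 160 acres = 6.475 × 10^5 m²
ΔV = 0.013 GL = 13000 m³
Unconfined: Δh_u = ΔV/(Sy·A) = 13000/(0.26 × 6.475 × 10^5) = 0.07722 m
Confined: Δh_c = ΔV/(S·A) = 13000/(2.6 × 10^-4 × 6.475 × 10^5) = 77.22 m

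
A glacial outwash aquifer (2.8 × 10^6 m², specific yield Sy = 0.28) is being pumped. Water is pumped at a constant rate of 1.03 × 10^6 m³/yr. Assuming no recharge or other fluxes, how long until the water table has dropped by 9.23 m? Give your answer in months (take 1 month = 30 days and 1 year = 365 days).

t ≈ 85.5 months

ΔV = Sy × A × Δh = 0.28 × 2.8 × 10^6 × 9.23 = 7.236 × 10^6 m³
Q = 1.03 × 10^6 m³/yr = 2822 m³/d
t = ΔV / Q = 7.236 × 10^6 m³ / 2822 m³/d = 2564 d
t = 2564 d ≈ 85.48 months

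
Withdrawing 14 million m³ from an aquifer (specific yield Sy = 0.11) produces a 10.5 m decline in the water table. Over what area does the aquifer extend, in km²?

ΔV = 14 million m³ = 1.4 × 10^7 m³
A = ΔV / (Sy × Δh) = 1.4 × 10^7 / (0.11 × 10.5) = 1.212 × 10^7 m²
A = 1.212 × 10^7 m² = 12.12 km²

A ≈ 12.1 km²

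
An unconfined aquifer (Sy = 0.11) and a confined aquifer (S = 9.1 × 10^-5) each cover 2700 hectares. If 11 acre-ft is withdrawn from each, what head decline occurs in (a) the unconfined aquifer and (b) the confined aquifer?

Δh_u ≈ 0.00457 m; Δh_c ≈ 5.52 m

A = 2700 hectares = 2.7 × 10^7 m²
ΔV = 11 acre-ft = 13570 m³
Unconfined: Δh_u = ΔV/(Sy·A) = 13570/(0.11 × 2.7 × 10^7) = 0.004568 m
Confined: Δh_c = ΔV/(S·A) = 13570/(9.1 × 10^-5 × 2.7 × 10^7) = 5.522 m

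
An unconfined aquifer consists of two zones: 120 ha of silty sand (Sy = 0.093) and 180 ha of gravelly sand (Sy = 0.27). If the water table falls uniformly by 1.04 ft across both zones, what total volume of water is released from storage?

A₁ = 120 ha = 1.2 × 10^6 m²; A₂ = 180 ha = 1.8 × 10^6 m²
Δh = 1.04 ft = 0.317 m
ΔV₁ = 0.093 × 1.2 × 10^6 × 0.317 = 35380 m³
ΔV₂ = 0.27 × 1.8 × 10^6 × 0.317 = 1.541 × 10^5 m³
ΔV = ΔV₁ + ΔV₂ = 1.894 × 10^5 m³

ΔV ≈ 1.89 × 10^5 m³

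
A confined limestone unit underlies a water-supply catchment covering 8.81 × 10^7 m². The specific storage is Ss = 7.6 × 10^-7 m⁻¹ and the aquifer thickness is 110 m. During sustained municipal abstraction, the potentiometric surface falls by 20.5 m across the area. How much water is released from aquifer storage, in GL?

S = Ss × b = 7.6 × 10^-7 m⁻¹ × 110 m = 8.36 × 10^-5
ΔV = S × A × Δh = 8.36 × 10^-5 × 8.81 × 10^7 m² × 20.5 m = 1.51 × 10^5 m³
ΔV = 1.51 × 10^5 m³ = 0.151 GL

ΔV ≈ 0.151 GL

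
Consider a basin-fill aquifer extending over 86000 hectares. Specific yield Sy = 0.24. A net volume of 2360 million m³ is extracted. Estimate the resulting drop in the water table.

Δh ≈ 11.4 m

A = 86000 hectares = 8.6 × 10^8 m²
ΔV = 2360 million m³ = 2.36 × 10^9 m³
Δh = ΔV / (Sy × A) = 2.36 × 10^9 m³ / (0.24 × 8.6 × 10^8 m²) = 11.43 m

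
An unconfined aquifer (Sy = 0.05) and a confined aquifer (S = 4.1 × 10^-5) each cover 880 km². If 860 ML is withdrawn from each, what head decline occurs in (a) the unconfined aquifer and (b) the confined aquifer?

A = 880 km² = 8.8 × 10^8 m²
ΔV = 860 ML = 8.6 × 10^5 m³
Unconfined: Δh_u = ΔV/(Sy·A) = 8.6 × 10^5/(0.05 × 8.8 × 10^8) = 0.01955 m
Confined: Δh_c = ΔV/(S·A) = 8.6 × 10^5/(4.1 × 10^-5 × 8.8 × 10^8) = 23.84 m

Δh_u ≈ 0.0195 m; Δh_c ≈ 23.8 m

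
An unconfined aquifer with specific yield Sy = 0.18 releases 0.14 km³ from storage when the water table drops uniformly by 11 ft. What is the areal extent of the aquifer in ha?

A ≈ 23200 ha

Δh = 11 ft = 3.353 m
ΔV = 0.14 km³ = 1.4 × 10^8 m³
A = ΔV / (Sy × Δh) = 1.4 × 10^8 / (0.18 × 3.353) = 2.32 × 10^8 m²
A = 2.32 × 10^8 m² = 23200 ha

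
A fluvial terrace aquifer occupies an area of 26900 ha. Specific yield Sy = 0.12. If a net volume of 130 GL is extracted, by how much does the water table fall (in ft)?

Δh ≈ 13.2 ft

A = 26900 ha = 2.69 × 10^8 m²
ΔV = 130 GL = 1.3 × 10^8 m³
Δh = ΔV / (Sy × A) = 1.3 × 10^8 m³ / (0.12 × 2.69 × 10^8 m²) = 4.027 m
Δh = 4.027 m = 13.21 ft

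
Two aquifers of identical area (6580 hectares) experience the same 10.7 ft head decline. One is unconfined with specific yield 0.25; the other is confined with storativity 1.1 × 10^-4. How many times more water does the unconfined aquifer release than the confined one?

A = 6580 hectares = 6.58 × 10^7 m²
Δh = 10.7 ft = 3.261 m
Unconfined: ΔV_u = Sy × A × Δh = 0.25 × 6.58 × 10^7 × 3.261 = 5.365 × 10^7 m³
Confined: ΔV_c = S × A × Δh = 1.1 × 10^-4 × 6.58 × 10^7 × 3.261 = 23610 m³
Ratio = ΔV_u / ΔV_c = Sy / S = 0.25 / 1.1 × 10^-4 = 2273

ΔV_u / ΔV_c ≈ 2270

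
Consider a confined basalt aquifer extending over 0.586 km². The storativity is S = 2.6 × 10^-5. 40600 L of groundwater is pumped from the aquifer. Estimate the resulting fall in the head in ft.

Δh ≈ 8.74 ft

A = 0.586 km² = 5.86 × 10^5 m²
ΔV = 40600 L = 40.6 m³
Δh = ΔV / (S × A) = 40.6 m³ / (2.6 × 10^-5 × 5.86 × 10^5 m²) = 2.665 m
Δh = 2.665 m = 8.743 ft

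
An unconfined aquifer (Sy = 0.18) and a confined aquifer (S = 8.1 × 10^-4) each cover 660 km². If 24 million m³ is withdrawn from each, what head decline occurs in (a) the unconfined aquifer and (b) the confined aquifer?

A = 660 km² = 6.6 × 10^8 m²
ΔV = 24 million m³ = 2.4 × 10^7 m³
Unconfined: Δh_u = ΔV/(Sy·A) = 2.4 × 10^7/(0.18 × 6.6 × 10^8) = 0.202 m
Confined: Δh_c = ΔV/(S·A) = 2.4 × 10^7/(8.1 × 10^-4 × 6.6 × 10^8) = 44.89 m

Δh_u ≈ 0.202 m; Δh_c ≈ 44.9 m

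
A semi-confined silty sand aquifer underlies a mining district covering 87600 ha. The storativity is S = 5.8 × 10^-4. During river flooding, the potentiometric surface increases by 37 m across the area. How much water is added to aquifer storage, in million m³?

A = 87600 ha = 8.76 × 10^8 m²
ΔV = S × A × Δh = 5.8 × 10^-4 × 8.76 × 10^8 m² × 37 m = 1.88 × 10^7 m³
ΔV = 1.88 × 10^7 m³ = 18.8 million m³

ΔV ≈ 18.8 million m³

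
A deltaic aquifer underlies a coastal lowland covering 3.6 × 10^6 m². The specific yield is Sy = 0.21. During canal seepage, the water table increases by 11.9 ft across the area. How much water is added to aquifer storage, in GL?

ΔV ≈ 2.74 GL

Δh = 11.9 ft = 3.627 m
ΔV = Sy × A × Δh = 0.21 × 3.6 × 10^6 m² × 3.627 m = 2.742 × 10^6 m³
ΔV = 2.742 × 10^6 m³ = 2.742 GL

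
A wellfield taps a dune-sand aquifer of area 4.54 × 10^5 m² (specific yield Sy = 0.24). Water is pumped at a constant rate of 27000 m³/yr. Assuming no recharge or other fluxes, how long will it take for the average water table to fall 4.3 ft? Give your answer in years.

Δh = 4.3 ft = 1.311 m
ΔV = Sy × A × Δh = 0.24 × 4.54 × 10^5 × 1.311 = 1.428 × 10^5 m³
Q = 27000 m³/yr = 73.97 m³/d
t = ΔV / Q = 1.428 × 10^5 m³ / 73.97 m³/d = 1931 d
t = 1931 d ≈ 5.289 years

t ≈ 5.29 years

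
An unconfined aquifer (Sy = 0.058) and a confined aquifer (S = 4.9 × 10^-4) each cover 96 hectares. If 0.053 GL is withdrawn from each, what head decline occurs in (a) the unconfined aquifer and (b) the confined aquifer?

Δh_u ≈ 0.952 m; Δh_c ≈ 113 m

A = 96 hectares = 9.6 × 10^5 m²
ΔV = 0.053 GL = 53000 m³
Unconfined: Δh_u = ΔV/(Sy·A) = 53000/(0.058 × 9.6 × 10^5) = 0.9519 m
Confined: Δh_c = ΔV/(S·A) = 53000/(4.9 × 10^-4 × 9.6 × 10^5) = 112.7 m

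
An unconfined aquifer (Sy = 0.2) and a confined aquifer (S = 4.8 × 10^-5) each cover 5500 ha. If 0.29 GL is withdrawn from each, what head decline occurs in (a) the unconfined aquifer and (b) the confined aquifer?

A = 5500 ha = 5.5 × 10^7 m²
ΔV = 0.29 GL = 2.9 × 10^5 m³
Unconfined: Δh_u = ΔV/(Sy·A) = 2.9 × 10^5/(0.2 × 5.5 × 10^7) = 0.02636 m
Confined: Δh_c = ΔV/(S·A) = 2.9 × 10^5/(4.8 × 10^-5 × 5.5 × 10^7) = 109.8 m

Δh_u ≈ 0.0264 m; Δh_c ≈ 110 m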